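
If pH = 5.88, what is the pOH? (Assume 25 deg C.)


At 25 deg C, pH + pOH = 14.
pOH = 14 - pH = 14 - 5.88
pOH = 8.12:

8.12


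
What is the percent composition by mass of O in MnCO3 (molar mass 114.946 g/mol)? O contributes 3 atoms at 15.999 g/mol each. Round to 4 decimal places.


pct = 100 * (n_elem * M_elem) / M_total
mass_contribution = 3 * 15.999 = 47.997 g/mol
pct = 100 * 47.997 / 114.946
pct = 41.75612896 %, rounded to 4 dp:

41.7561 %


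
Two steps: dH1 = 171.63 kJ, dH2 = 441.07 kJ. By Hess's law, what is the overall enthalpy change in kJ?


Hess's law: enthalpy is a state function, so add the step enthalpies.
dH_total = dH1 + dH2 = 171.63 + (441.07)
dH_total = 612.7 kJ:

612.70 kJ


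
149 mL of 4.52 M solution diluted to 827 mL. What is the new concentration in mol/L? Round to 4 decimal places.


Dilution: M1*V1 = M2*V2, solve for M2.
M2 = M1*V1 / V2
M2 = 4.52 * 149 / 827
M2 = 673.48 / 827
M2 = 0.81436518 mol/L, rounded to 4 dp:

0.8144 mol/L


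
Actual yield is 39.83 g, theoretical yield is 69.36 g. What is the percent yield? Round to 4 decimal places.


% yield = 100 * actual / theoretical
% yield = 100 * 39.83 / 69.36
% yield = 57.42502884 %, rounded to 4 dp:

57.4250 %


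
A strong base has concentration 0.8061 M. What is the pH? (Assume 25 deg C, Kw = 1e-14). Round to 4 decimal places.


A strong base dissociates completely, so [OH-] equals the given concentration.
pOH = -log10([OH-]) = -log10(0.8061) = 0.093611
pH = 14 - pOH = 14 - 0.093611
pH = 13.906389, rounded to 4 dp:

13.9064


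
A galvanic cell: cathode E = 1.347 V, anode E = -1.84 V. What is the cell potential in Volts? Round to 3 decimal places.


Standard cell potential: E_cell = E_cathode - E_anode.
E_cell = 1.347 - (-1.84)
E_cell = 3.187 V, rounded to 3 dp:

3.187 V


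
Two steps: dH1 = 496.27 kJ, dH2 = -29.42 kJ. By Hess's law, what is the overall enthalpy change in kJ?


Hess's law: enthalpy is a state function, so add the step enthalpies.
dH_total = dH1 + dH2 = 496.27 + (-29.42)
dH_total = 466.85 kJ:

466.85 kJ


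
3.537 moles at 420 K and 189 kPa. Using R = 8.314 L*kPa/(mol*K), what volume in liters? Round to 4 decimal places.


PV = nRT, solve for V = nRT / P.
nRT = 3.537 * 8.314 * 420 = 12350.7796
V = 12350.7796 / 189
V = 65.34804021 L, rounded to 4 dp:

65.3480 L


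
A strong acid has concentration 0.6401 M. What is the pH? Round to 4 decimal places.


A strong acid dissociates completely, so [H+] equals the given concentration.
pH = -log10([H+]) = -log10(0.6401)
pH = 0.19375217, rounded to 4 dp:

0.1938


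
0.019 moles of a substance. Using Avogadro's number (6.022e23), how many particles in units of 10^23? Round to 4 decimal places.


N = n * NA, then divide by 1e23 for the requested units.
N / 1e23 = n * 6.022
N / 1e23 = 0.019 * 6.022
N / 1e23 = 0.114418, rounded to 4 dp:

0.1144


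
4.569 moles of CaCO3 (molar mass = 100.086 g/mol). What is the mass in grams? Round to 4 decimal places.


mass = n * M
mass = 4.569 * 100.086
mass = 457.292934 g, rounded to 4 dp:

457.2929 g


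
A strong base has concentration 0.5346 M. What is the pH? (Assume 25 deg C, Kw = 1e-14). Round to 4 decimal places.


A strong base dissociates completely, so [OH-] equals the given concentration.
pOH = -log10([OH-]) = -log10(0.5346) = 0.271971
pH = 14 - pOH = 14 - 0.271971
pH = 13.728029, rounded to 4 dp:

13.7280


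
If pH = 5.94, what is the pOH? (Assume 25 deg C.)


At 25 deg C, pH + pOH = 14.
pOH = 14 - pH = 14 - 5.94
pOH = 8.06:

8.06


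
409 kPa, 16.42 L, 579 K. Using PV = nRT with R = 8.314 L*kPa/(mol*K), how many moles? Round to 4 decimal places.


PV = nRT, solve for n = PV / (RT).
PV = 409 * 16.42 = 6715.78
RT = 8.314 * 579 = 4813.806
n = 6715.78 / 4813.806
n = 1.39510815 mol, rounded to 4 dp:

1.3951 mol


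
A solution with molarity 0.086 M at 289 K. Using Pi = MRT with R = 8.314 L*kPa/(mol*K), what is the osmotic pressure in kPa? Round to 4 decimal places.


Osmotic pressure (van't Hoff): Pi = M*R*T.
RT = 8.314 * 289 = 2402.746
Pi = 0.086 * 2402.746
Pi = 206.636156 kPa, rounded to 4 dp:

206.6362 kPa


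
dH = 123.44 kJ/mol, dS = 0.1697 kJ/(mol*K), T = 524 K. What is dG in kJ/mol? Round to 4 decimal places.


Gibbs: dG = dH - T*dS (consistent units, dS already in kJ/(mol*K)).
T*dS = 524 * 0.1697 = 88.9228
dG = 123.44 - (88.9228)
dG = 34.5172 kJ/mol, rounded to 4 dp:

34.5172 kJ/mol


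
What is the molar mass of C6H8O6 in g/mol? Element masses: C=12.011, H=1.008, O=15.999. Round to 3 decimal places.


M = sum(count * atomic_mass) over atoms.
M = 6*12.011 + 8*1.008 + 6*15.999
M = 72.066 + 8.064 + 95.994
M = 176.124 g/mol, rounded to 3 dp:

176.124 g/mol


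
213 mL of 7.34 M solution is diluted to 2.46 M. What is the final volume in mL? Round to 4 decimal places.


Dilution: M1*V1 = M2*V2, solve for V2.
V2 = M1*V1 / M2
V2 = 7.34 * 213 / 2.46
V2 = 1563.42 / 2.46
V2 = 635.53658537 mL, rounded to 4 dp:

635.5366 mL


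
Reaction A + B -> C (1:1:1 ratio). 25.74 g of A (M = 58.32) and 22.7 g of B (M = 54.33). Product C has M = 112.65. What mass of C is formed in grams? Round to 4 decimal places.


Find moles of each reactant; the smaller value is the limiting reagent in a 1:1:1 reaction, so moles_C equals moles of the limiter.
n_A = mass_A / M_A = 25.74 / 58.32 = 0.441358 mol
n_B = mass_B / M_B = 22.7 / 54.33 = 0.417817 mol
Limiting reagent: B (smaller), n_limiting = 0.417817 mol
mass_C = n_limiting * M_C = 0.417817 * 112.65
mass_C = 47.06708505 g, rounded to 4 dp:

47.0671 g


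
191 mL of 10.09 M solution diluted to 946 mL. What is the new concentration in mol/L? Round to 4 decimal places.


Dilution: M1*V1 = M2*V2, solve for M2.
M2 = M1*V1 / V2
M2 = 10.09 * 191 / 946
M2 = 1927.19 / 946
M2 = 2.03719873 mol/L, rounded to 4 dp:

2.0372 mol/L


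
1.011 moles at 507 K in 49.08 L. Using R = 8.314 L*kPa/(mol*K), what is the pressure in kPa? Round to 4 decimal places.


PV = nRT, solve for P = nRT / V.
nRT = 1.011 * 8.314 * 507 = 4261.5652
P = 4261.5652 / 49.08
P = 86.82895681 kPa, rounded to 4 dp:

86.8290 kPa


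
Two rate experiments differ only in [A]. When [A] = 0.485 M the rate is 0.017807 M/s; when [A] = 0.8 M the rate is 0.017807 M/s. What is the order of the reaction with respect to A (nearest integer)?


Rate is proportional to [A]^n, so rate2/rate1 = ([A]2/[A]1)^n. Take logs to solve for n.
rate2/rate1 = 0.017807 / 0.017807 = 1.0
[A]2/[A]1 = 0.8 / 0.485 = 1.6495
n = ln(1.0) / ln(1.6495) = 0.0
Nearest integer order:

0


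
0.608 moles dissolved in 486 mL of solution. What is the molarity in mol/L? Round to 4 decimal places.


Convert volume to liters: V_L = V_mL / 1000.
V_L = 486 / 1000 = 0.486 L
M = n / V_L = 0.608 / 0.486
M = 1.25102881 mol/L, rounded to 4 dp:

1.2510 mol/L


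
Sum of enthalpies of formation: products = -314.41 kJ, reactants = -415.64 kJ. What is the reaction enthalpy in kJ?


dH_rxn = sum(dH_f products) - sum(dH_f reactants)
dH_rxn = -314.41 - (-415.64)
dH_rxn = 101.23 kJ:

101.23 kJ


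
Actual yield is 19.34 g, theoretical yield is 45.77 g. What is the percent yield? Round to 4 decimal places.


% yield = 100 * actual / theoretical
% yield = 100 * 19.34 / 45.77
% yield = 42.25475202 %, rounded to 4 dp:

42.2548 %


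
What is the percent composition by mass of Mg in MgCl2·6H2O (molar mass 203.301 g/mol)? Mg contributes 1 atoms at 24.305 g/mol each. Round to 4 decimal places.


pct = 100 * (n_elem * M_elem) / M_total
mass_contribution = 1 * 24.305 = 24.305 g/mol
pct = 100 * 24.305 / 203.301
pct = 11.95517976 %, rounded to 4 dp:

11.9552 %


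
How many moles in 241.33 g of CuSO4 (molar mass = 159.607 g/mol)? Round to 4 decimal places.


n = mass / M
n = 241.33 / 159.607
n = 1.51202641 mol, rounded to 4 dp:

1.5120 mol


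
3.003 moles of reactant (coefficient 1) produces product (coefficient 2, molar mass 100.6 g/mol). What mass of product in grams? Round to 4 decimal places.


Use the coefficient ratio to convert reactant moles to product moles, then multiply by the product's molar mass.
moles_P = moles_R * (coeff_P / coeff_R) = 3.003 * (2/1) = 6.006
mass_P = moles_P * M_P = 6.006 * 100.6
mass_P = 604.2036 g, rounded to 4 dp:

604.2036 g


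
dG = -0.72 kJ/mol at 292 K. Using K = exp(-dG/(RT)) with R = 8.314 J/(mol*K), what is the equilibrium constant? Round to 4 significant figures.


dG is in kJ/mol; multiply by 1000 to match R in J/(mol*K).
RT = 8.314 * 292 = 2427.688 J/mol
exponent = -dG*1000 / (RT) = -(-0.72*1000) / 2427.688 = 0.29657847
K = exp(0.29657847)
K = 1.3452481, rounded to 4 significant figures:

1.345


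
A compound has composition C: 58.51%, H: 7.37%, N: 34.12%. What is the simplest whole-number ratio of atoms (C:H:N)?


Assume 100 g of compound, divide each mass% by atomic mass to get moles, then normalize by the smallest to get a raw atom ratio.
Moles per 100 g: C: 58.51/12.011 = 4.8714, H: 7.37/1.008 = 7.3115, N: 34.12/14.007 = 2.4359
Raw ratio (divide by min = 2.4359): C: 2.0, H: 3.002, N: 1.0
Multiply by 1 to clear fractions: C: 2.0 ~= 2, H: 3.002 ~= 3, N: 1.0 ~= 1
Reduce by GCD to get the simplest whole-number ratio:

2:3:1


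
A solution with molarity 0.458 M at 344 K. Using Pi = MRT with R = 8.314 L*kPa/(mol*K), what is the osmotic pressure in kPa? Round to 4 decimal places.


Osmotic pressure (van't Hoff): Pi = M*R*T.
RT = 8.314 * 344 = 2860.016
Pi = 0.458 * 2860.016
Pi = 1309.887328 kPa, rounded to 4 dp:

1309.8873 kPa


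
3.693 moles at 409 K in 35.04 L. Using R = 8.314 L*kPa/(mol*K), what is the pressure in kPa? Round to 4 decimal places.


PV = nRT, solve for P = nRT / V.
nRT = 3.693 * 8.314 * 409 = 12557.7732
P = 12557.7732 / 35.04
P = 358.38393836 kPa, rounded to 4 dp:

358.3839 kPa


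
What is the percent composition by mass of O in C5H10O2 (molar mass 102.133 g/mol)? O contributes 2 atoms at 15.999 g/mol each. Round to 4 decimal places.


pct = 100 * (n_elem * M_elem) / M_total
mass_contribution = 2 * 15.999 = 31.998 g/mol
pct = 100 * 31.998 / 102.133
pct = 31.32973672 %, rounded to 4 dp:

31.3297 %


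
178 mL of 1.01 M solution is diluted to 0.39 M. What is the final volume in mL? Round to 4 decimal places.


Dilution: M1*V1 = M2*V2, solve for V2.
V2 = M1*V1 / M2
V2 = 1.01 * 178 / 0.39
V2 = 179.78 / 0.39
V2 = 460.97435897 mL, rounded to 4 dp:

460.9744 mL


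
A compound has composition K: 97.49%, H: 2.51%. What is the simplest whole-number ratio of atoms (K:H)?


Assume 100 g of compound, divide each mass% by atomic mass to get moles, then normalize by the smallest to get a raw atom ratio.
Moles per 100 g: K: 97.49/39.098 = 2.4935, H: 2.51/1.008 = 2.4901
Raw ratio (divide by min = 2.4901): K: 1.001, H: 1.0
Multiply by 1 to clear fractions: K: 1.001 ~= 1, H: 1.0 ~= 1
Reduce by GCD to get the simplest whole-number ratio:

1:1


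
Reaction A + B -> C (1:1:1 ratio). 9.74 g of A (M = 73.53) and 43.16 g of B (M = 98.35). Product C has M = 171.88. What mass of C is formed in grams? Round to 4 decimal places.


Find moles of each reactant; the smaller value is the limiting reagent in a 1:1:1 reaction, so moles_C equals moles of the limiter.
n_A = mass_A / M_A = 9.74 / 73.53 = 0.132463 mol
n_B = mass_B / M_B = 43.16 / 98.35 = 0.438841 mol
Limiting reagent: A (smaller), n_limiting = 0.132463 mol
mass_C = n_limiting * M_C = 0.132463 * 171.88
mass_C = 22.76774044 g, rounded to 4 dp:

22.7677 g


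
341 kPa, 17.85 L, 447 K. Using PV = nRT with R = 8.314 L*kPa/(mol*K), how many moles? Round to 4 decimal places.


PV = nRT, solve for n = PV / (RT).
PV = 341 * 17.85 = 6086.85
RT = 8.314 * 447 = 3716.358
n = 6086.85 / 3716.358
n = 1.63785351 mol, rounded to 4 dp:

1.6379 mol


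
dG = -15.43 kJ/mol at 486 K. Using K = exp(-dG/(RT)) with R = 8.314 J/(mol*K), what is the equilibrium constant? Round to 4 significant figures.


dG is in kJ/mol; multiply by 1000 to match R in J/(mol*K).
RT = 8.314 * 486 = 4040.604 J/mol
exponent = -dG*1000 / (RT) = -(-15.43*1000) / 4040.604 = 3.81873601
K = exp(3.81873601)
K = 45.546601, rounded to 4 significant figures:

45.55


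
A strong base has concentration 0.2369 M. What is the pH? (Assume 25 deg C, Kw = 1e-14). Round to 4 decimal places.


A strong base dissociates completely, so [OH-] equals the given concentration.
pOH = -log10([OH-]) = -log10(0.2369) = 0.625435
pH = 14 - pOH = 14 - 0.625435
pH = 13.374565, rounded to 4 dp:

13.3746


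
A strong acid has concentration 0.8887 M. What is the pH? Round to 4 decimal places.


A strong acid dissociates completely, so [H+] equals the given concentration.
pH = -log10([H+]) = -log10(0.8887)
pH = 0.05124482, rounded to 4 dp:

0.0512


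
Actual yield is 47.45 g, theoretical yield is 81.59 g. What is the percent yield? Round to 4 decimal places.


% yield = 100 * actual / theoretical
% yield = 100 * 47.45 / 81.59
% yield = 58.15663684 %, rounded to 4 dp:

58.1566 %


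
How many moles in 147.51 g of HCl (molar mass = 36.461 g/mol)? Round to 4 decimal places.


n = mass / M
n = 147.51 / 36.461
n = 4.04569266 mol, rounded to 4 dp:

4.0457 mol


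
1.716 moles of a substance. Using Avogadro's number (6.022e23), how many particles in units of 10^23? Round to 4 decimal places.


N = n * NA, then divide by 1e23 for the requested units.
N / 1e23 = n * 6.022
N / 1e23 = 1.716 * 6.022
N / 1e23 = 10.333752, rounded to 4 dp:

10.3338


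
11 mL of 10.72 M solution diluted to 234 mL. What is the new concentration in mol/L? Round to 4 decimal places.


Dilution: M1*V1 = M2*V2, solve for M2.
M2 = M1*V1 / V2
M2 = 10.72 * 11 / 234
M2 = 117.92 / 234
M2 = 0.50393162 mol/L, rounded to 4 dp:

0.5039 mol/L


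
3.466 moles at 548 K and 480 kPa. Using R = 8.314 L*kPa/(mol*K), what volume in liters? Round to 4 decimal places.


PV = nRT, solve for V = nRT / P.
nRT = 3.466 * 8.314 * 548 = 15791.3456
V = 15791.3456 / 480
V = 32.89863667 L, rounded to 4 dp:

32.8986 L


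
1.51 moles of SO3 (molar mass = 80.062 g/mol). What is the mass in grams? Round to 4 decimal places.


mass = n * M
mass = 1.51 * 80.062
mass = 120.89362 g, rounded to 4 dp:

120.8936 g


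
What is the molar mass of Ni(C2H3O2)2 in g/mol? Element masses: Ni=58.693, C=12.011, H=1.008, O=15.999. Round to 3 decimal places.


M = sum(count * atomic_mass) over atoms.
M = 1*58.693 + 4*12.011 + 6*1.008 + 4*15.999
M = 58.693 + 48.044 + 6.048 + 63.996
M = 176.781 g/mol, rounded to 3 dp:

176.781 g/mol


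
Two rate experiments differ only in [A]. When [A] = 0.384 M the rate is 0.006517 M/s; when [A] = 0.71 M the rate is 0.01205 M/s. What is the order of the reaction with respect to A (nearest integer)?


Rate is proportional to [A]^n, so rate2/rate1 = ([A]2/[A]1)^n. Take logs to solve for n.
rate2/rate1 = 0.01205 / 0.006517 = 1.849
[A]2/[A]1 = 0.71 / 0.384 = 1.849
n = ln(1.849) / ln(1.849) = 1.0
Nearest integer order:

1


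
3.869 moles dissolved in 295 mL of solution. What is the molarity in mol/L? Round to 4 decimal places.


Convert volume to liters: V_L = V_mL / 1000.
V_L = 295 / 1000 = 0.295 L
M = n / V_L = 3.869 / 0.295
M = 13.11525424 mol/L, rounded to 4 dp:

13.1153 mol/L


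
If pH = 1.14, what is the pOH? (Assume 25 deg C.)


At 25 deg C, pH + pOH = 14.
pOH = 14 - pH = 14 - 1.14
pOH = 12.86:

12.86


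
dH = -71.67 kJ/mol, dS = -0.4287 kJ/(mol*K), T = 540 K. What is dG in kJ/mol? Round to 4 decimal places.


Gibbs: dG = dH - T*dS (consistent units, dS already in kJ/(mol*K)).
T*dS = 540 * -0.4287 = -231.498
dG = -71.67 - (-231.498)
dG = 159.828 kJ/mol, rounded to 4 dp:

159.8280 kJ/mol


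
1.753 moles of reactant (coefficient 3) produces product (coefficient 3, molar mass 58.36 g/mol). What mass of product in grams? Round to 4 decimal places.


Use the coefficient ratio to convert reactant moles to product moles, then multiply by the product's molar mass.
moles_P = moles_R * (coeff_P / coeff_R) = 1.753 * (3/3) = 1.753
mass_P = moles_P * M_P = 1.753 * 58.36
mass_P = 102.30508 g, rounded to 4 dp:

102.3051 g


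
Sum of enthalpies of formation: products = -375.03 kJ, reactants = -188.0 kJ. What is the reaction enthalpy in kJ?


dH_rxn = sum(dH_f products) - sum(dH_f reactants)
dH_rxn = -375.03 - (-188.0)
dH_rxn = -187.03 kJ:

-187.03 kJ


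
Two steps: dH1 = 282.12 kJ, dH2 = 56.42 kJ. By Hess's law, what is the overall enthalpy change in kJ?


Hess's law: enthalpy is a state function, so add the step enthalpies.
dH_total = dH1 + dH2 = 282.12 + (56.42)
dH_total = 338.54 kJ:

338.54 kJ


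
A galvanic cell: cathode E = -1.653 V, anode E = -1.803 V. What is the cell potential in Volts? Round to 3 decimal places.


Standard cell potential: E_cell = E_cathode - E_anode.
E_cell = -1.653 - (-1.803)
E_cell = 0.15 V, rounded to 3 dp:

0.150 V


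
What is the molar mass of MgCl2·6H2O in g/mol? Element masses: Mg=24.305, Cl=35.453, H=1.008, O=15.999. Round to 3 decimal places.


M = sum(count * atomic_mass) over atoms.
M = 1*24.305 + 2*35.453 + 12*1.008 + 6*15.999
M = 24.305 + 70.906 + 12.096 + 95.994
M = 203.301 g/mol, rounded to 3 dp:

203.301 g/mol


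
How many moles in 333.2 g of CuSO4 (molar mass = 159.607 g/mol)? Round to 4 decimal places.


n = mass / M
n = 333.2 / 159.607
n = 2.08762774 mol, rounded to 4 dp:

2.0876 mol


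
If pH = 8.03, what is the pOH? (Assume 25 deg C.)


At 25 deg C, pH + pOH = 14.
pOH = 14 - pH = 14 - 8.03
pOH = 5.97:

5.97


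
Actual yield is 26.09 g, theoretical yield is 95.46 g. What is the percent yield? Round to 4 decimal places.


% yield = 100 * actual / theoretical
% yield = 100 * 26.09 / 95.46
% yield = 27.33081919 %, rounded to 4 dp:

27.3308 %


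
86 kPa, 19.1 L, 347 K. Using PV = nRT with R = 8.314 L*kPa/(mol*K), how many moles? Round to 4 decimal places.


PV = nRT, solve for n = PV / (RT).
PV = 86 * 19.1 = 1642.6
RT = 8.314 * 347 = 2884.958
n = 1642.6 / 2884.958
n = 0.56936704 mol, rounded to 4 dp:

0.5694 mol


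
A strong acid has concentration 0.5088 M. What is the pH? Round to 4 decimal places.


A strong acid dissociates completely, so [H+] equals the given concentration.
pH = -log10([H+]) = -log10(0.5088)
pH = 0.2934529, rounded to 4 dp:

0.2935


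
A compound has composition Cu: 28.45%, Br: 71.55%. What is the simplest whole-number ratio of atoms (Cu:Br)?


Assume 100 g of compound, divide each mass% by atomic mass to get moles, then normalize by the smallest to get a raw atom ratio.
Moles per 100 g: Cu: 28.45/63.546 = 0.4477, Br: 71.55/79.904 = 0.8954
Raw ratio (divide by min = 0.4477): Cu: 1.0, Br: 2.0
Multiply by 1 to clear fractions: Cu: 1.0 ~= 1, Br: 2.0 ~= 2
Reduce by GCD to get the simplest whole-number ratio:

1:2


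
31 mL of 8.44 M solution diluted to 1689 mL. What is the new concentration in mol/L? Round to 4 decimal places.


Dilution: M1*V1 = M2*V2, solve for M2.
M2 = M1*V1 / V2
M2 = 8.44 * 31 / 1689
M2 = 261.64 / 1689
M2 = 0.15490823 mol/L, rounded to 4 dp:

0.1549 mol/L


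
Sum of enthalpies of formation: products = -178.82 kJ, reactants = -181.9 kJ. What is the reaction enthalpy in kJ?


dH_rxn = sum(dH_f products) - sum(dH_f reactants)
dH_rxn = -178.82 - (-181.9)
dH_rxn = 3.08 kJ:

3.08 kJ


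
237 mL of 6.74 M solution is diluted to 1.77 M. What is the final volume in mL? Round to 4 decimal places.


Dilution: M1*V1 = M2*V2, solve for V2.
V2 = M1*V1 / M2
V2 = 6.74 * 237 / 1.77
V2 = 1597.38 / 1.77
V2 = 902.47457627 mL, rounded to 4 dp:

902.4746 mL


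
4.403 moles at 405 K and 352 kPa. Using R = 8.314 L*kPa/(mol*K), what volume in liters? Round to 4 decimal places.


PV = nRT, solve for V = nRT / P.
nRT = 4.403 * 8.314 * 405 = 14825.6495
V = 14825.6495 / 352
V = 42.11832244 L, rounded to 4 dp:

42.1183 L


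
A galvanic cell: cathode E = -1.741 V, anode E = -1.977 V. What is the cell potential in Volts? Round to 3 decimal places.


Standard cell potential: E_cell = E_cathode - E_anode.
E_cell = -1.741 - (-1.977)
E_cell = 0.236 V, rounded to 3 dp:

0.236 V


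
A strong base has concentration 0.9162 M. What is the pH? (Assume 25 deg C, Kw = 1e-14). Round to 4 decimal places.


A strong base dissociates completely, so [OH-] equals the given concentration.
pOH = -log10([OH-]) = -log10(0.9162) = 0.03801
pH = 14 - pOH = 14 - 0.03801
pH = 13.96199, rounded to 4 dp:

13.9620


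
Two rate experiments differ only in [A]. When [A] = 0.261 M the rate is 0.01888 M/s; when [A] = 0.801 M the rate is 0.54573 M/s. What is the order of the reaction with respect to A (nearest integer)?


Rate is proportional to [A]^n, so rate2/rate1 = ([A]2/[A]1)^n. Take logs to solve for n.
rate2/rate1 = 0.54573 / 0.01888 = 28.9052
[A]2/[A]1 = 0.801 / 0.261 = 3.069
n = ln(28.9052) / ln(3.069) = 3.0
Nearest integer order:

3


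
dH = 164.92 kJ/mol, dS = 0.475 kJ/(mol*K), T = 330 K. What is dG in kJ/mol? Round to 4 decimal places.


Gibbs: dG = dH - T*dS (consistent units, dS already in kJ/(mol*K)).
T*dS = 330 * 0.475 = 156.75
dG = 164.92 - (156.75)
dG = 8.17 kJ/mol, rounded to 4 dp:

8.1700 kJ/mol


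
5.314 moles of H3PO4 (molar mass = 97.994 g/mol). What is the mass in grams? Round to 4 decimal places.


mass = n * M
mass = 5.314 * 97.994
mass = 520.740116 g, rounded to 4 dp:

520.7401 g


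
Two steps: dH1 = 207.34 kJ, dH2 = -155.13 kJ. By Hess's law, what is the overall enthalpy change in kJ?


Hess's law: enthalpy is a state function, so add the step enthalpies.
dH_total = dH1 + dH2 = 207.34 + (-155.13)
dH_total = 52.21 kJ:

52.21 kJ


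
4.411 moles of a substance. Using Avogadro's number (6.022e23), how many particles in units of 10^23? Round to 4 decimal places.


N = n * NA, then divide by 1e23 for the requested units.
N / 1e23 = n * 6.022
N / 1e23 = 4.411 * 6.022
N / 1e23 = 26.563042, rounded to 4 dp:

26.5630


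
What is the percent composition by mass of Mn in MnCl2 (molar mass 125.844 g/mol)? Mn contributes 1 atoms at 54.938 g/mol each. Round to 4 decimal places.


pct = 100 * (n_elem * M_elem) / M_total
mass_contribution = 1 * 54.938 = 54.938 g/mol
pct = 100 * 54.938 / 125.844
pct = 43.65563714 %, rounded to 4 dp:

43.6556 %


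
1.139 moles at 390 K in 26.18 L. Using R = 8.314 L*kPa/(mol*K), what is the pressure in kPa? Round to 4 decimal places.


PV = nRT, solve for P = nRT / V.
nRT = 1.139 * 8.314 * 390 = 3693.1619
P = 3693.1619 / 26.18
P = 141.06806341 kPa, rounded to 4 dp:

141.0681 kPa


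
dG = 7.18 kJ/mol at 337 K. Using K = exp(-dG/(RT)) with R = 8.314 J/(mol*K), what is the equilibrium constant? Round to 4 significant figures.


dG is in kJ/mol; multiply by 1000 to match R in J/(mol*K).
RT = 8.314 * 337 = 2801.818 J/mol
exponent = -dG*1000 / (RT) = -(7.18*1000) / 2801.818 = -2.56262184
K = exp(-2.56262184)
K = 0.077102325, rounded to 4 significant figures:

0.07710


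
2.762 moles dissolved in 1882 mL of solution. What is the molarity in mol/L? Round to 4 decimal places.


Convert volume to liters: V_L = V_mL / 1000.
V_L = 1882 / 1000 = 1.882 L
M = n / V_L = 2.762 / 1.882
M = 1.46758767 mol/L, rounded to 4 dp:

1.4676 mol/L


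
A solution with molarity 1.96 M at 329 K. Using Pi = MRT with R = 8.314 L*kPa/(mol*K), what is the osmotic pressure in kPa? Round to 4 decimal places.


Osmotic pressure (van't Hoff): Pi = M*R*T.
RT = 8.314 * 329 = 2735.306
Pi = 1.96 * 2735.306
Pi = 5361.19976 kPa, rounded to 4 dp:

5361.1998 kPa


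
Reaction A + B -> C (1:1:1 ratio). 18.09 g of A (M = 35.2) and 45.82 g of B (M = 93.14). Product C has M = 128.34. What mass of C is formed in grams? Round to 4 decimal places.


Find moles of each reactant; the smaller value is the limiting reagent in a 1:1:1 reaction, so moles_C equals moles of the limiter.
n_A = mass_A / M_A = 18.09 / 35.2 = 0.51392 mol
n_B = mass_B / M_B = 45.82 / 93.14 = 0.491948 mol
Limiting reagent: B (smaller), n_limiting = 0.491948 mol
mass_C = n_limiting * M_C = 0.491948 * 128.34
mass_C = 63.13660632 g, rounded to 4 dp:

63.1366 g


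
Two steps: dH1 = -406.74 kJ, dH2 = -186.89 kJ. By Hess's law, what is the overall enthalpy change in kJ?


Hess's law: enthalpy is a state function, so add the step enthalpies.
dH_total = dH1 + dH2 = -406.74 + (-186.89)
dH_total = -593.63 kJ:

-593.63 kJ


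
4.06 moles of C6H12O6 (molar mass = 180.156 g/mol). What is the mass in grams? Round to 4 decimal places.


mass = n * M
mass = 4.06 * 180.156
mass = 731.43336 g, rounded to 4 dp:

731.4334 g


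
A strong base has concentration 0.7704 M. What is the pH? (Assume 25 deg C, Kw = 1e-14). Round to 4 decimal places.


A strong base dissociates completely, so [OH-] equals the given concentration.
pOH = -log10([OH-]) = -log10(0.7704) = 0.113284
pH = 14 - pOH = 14 - 0.113284
pH = 13.886716, rounded to 4 dp:

13.8867


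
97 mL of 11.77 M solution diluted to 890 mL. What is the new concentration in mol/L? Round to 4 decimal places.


Dilution: M1*V1 = M2*V2, solve for M2.
M2 = M1*V1 / V2
M2 = 11.77 * 97 / 890
M2 = 1141.69 / 890
M2 = 1.28279775 mol/L, rounded to 4 dp:

1.2828 mol/L


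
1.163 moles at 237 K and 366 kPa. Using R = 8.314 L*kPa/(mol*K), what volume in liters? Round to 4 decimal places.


PV = nRT, solve for V = nRT / P.
nRT = 1.163 * 8.314 * 237 = 2291.5961
V = 2291.5961 / 366
V = 6.26119153 L, rounded to 4 dp:

6.2612 L


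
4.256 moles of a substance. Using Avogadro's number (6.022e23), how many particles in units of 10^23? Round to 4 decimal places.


N = n * NA, then divide by 1e23 for the requested units.
N / 1e23 = n * 6.022
N / 1e23 = 4.256 * 6.022
N / 1e23 = 25.629632, rounded to 4 dp:

25.6296


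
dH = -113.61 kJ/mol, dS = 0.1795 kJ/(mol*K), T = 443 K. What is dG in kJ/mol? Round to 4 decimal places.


Gibbs: dG = dH - T*dS (consistent units, dS already in kJ/(mol*K)).
T*dS = 443 * 0.1795 = 79.5185
dG = -113.61 - (79.5185)
dG = -193.1285 kJ/mol, rounded to 4 dp:

-193.1285 kJ/mol


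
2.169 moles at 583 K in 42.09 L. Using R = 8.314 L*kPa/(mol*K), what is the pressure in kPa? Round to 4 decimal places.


PV = nRT, solve for P = nRT / V.
nRT = 2.169 * 8.314 * 583 = 10513.2775
P = 10513.2775 / 42.09
P = 249.7808862 kPa, rounded to 4 dp:

249.7809 kPa


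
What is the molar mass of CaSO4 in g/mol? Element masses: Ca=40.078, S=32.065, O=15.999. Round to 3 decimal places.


M = sum(count * atomic_mass) over atoms.
M = 1*40.078 + 1*32.065 + 4*15.999
M = 40.078 + 32.065 + 63.996
M = 136.139 g/mol, rounded to 3 dp:

136.139 g/mol


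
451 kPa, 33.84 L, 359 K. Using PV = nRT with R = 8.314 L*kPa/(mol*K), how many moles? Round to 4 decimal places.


PV = nRT, solve for n = PV / (RT).
PV = 451 * 33.84 = 15261.84
RT = 8.314 * 359 = 2984.726
n = 15261.84 / 2984.726
n = 5.11331358 mol, rounded to 4 dp:

5.1133 mol


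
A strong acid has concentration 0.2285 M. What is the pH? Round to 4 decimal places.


A strong acid dissociates completely, so [H+] equals the given concentration.
pH = -log10([H+]) = -log10(0.2285)
pH = 0.6411138, rounded to 4 dp:

0.6411


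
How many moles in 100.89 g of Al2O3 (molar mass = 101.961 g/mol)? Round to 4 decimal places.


n = mass / M
n = 100.89 / 101.961
n = 0.98949598 mol, rounded to 4 dp:

0.9895 mol


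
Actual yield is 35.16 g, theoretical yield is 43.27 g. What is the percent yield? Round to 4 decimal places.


% yield = 100 * actual / theoretical
% yield = 100 * 35.16 / 43.27
% yield = 81.25722209 %, rounded to 4 dp:

81.2572 %


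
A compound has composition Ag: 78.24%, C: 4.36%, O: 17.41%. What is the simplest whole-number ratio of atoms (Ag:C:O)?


Assume 100 g of compound, divide each mass% by atomic mass to get moles, then normalize by the smallest to get a raw atom ratio.
Moles per 100 g: Ag: 78.24/107.868 = 0.7253, C: 4.36/12.011 = 0.363, O: 17.41/15.999 = 1.0882
Raw ratio (divide by min = 0.363): Ag: 1.998, C: 1.0, O: 2.998
Multiply by 1 to clear fractions: Ag: 1.998 ~= 2, C: 1.0 ~= 1, O: 2.998 ~= 3
Reduce by GCD to get the simplest whole-number ratio:

2:1:3


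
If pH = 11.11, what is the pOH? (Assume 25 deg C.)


At 25 deg C, pH + pOH = 14.
pOH = 14 - pH = 14 - 11.11
pOH = 2.89:

2.89


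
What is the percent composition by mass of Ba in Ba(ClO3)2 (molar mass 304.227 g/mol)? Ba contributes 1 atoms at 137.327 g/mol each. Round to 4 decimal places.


pct = 100 * (n_elem * M_elem) / M_total
mass_contribution = 1 * 137.327 = 137.327 g/mol
pct = 100 * 137.327 / 304.227
pct = 45.13964901 %, rounded to 4 dp:

45.1396 %


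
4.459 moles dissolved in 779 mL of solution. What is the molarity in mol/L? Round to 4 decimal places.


Convert volume to liters: V_L = V_mL / 1000.
V_L = 779 / 1000 = 0.779 L
M = n / V_L = 4.459 / 0.779
M = 5.72400513 mol/L, rounded to 4 dp:

5.7240 mol/L


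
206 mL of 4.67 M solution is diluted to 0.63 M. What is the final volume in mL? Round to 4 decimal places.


Dilution: M1*V1 = M2*V2, solve for V2.
V2 = M1*V1 / M2
V2 = 4.67 * 206 / 0.63
V2 = 962.02 / 0.63
V2 = 1527.01587302 mL, rounded to 4 dp:

1527.0159 mL


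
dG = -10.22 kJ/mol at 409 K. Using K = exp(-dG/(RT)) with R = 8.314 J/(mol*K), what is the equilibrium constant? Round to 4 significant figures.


dG is in kJ/mol; multiply by 1000 to match R in J/(mol*K).
RT = 8.314 * 409 = 3400.426 J/mol
exponent = -dG*1000 / (RT) = -(-10.22*1000) / 3400.426 = 3.00550578
K = exp(3.00550578)
K = 20.196428, rounded to 4 significant figures:

20.20


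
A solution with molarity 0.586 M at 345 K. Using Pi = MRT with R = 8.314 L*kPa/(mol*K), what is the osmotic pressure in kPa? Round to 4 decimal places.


Osmotic pressure (van't Hoff): Pi = M*R*T.
RT = 8.314 * 345 = 2868.33
Pi = 0.586 * 2868.33
Pi = 1680.84138 kPa, rounded to 4 dp:

1680.8414 kPa


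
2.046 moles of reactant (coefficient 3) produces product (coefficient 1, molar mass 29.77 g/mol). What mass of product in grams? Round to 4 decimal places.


Use the coefficient ratio to convert reactant moles to product moles, then multiply by the product's molar mass.
moles_P = moles_R * (coeff_P / coeff_R) = 2.046 * (1/3) = 0.682
mass_P = moles_P * M_P = 0.682 * 29.77
mass_P = 20.30314 g, rounded to 4 dp:

20.3031 g


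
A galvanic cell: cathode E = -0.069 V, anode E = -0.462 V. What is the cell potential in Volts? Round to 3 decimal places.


Standard cell potential: E_cell = E_cathode - E_anode.
E_cell = -0.069 - (-0.462)
E_cell = 0.393 V, rounded to 3 dp:

0.393 V


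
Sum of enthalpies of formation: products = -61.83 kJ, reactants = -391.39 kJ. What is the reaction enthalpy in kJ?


dH_rxn = sum(dH_f products) - sum(dH_f reactants)
dH_rxn = -61.83 - (-391.39)
dH_rxn = 329.56 kJ:

329.56 kJ


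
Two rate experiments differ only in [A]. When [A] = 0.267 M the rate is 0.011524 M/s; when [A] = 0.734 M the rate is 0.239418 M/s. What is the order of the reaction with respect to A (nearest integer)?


Rate is proportional to [A]^n, so rate2/rate1 = ([A]2/[A]1)^n. Take logs to solve for n.
rate2/rate1 = 0.239418 / 0.011524 = 20.7756
[A]2/[A]1 = 0.734 / 0.267 = 2.7491
n = ln(20.7756) / ln(2.7491) = 3.0
Nearest integer order:

3


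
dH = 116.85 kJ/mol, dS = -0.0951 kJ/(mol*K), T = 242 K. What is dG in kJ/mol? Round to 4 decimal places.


Gibbs: dG = dH - T*dS (consistent units, dS already in kJ/(mol*K)).
T*dS = 242 * -0.0951 = -23.0142
dG = 116.85 - (-23.0142)
dG = 139.8642 kJ/mol, rounded to 4 dp:

139.8642 kJ/mol


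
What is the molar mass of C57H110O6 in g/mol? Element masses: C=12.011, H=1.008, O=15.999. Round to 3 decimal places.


M = sum(count * atomic_mass) over atoms.
M = 57*12.011 + 110*1.008 + 6*15.999
M = 684.627 + 110.88 + 95.994
M = 891.501 g/mol, rounded to 3 dp:

891.501 g/mol


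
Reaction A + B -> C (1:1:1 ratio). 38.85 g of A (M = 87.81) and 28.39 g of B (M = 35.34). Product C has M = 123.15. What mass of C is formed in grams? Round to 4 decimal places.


Find moles of each reactant; the smaller value is the limiting reagent in a 1:1:1 reaction, so moles_C equals moles of the limiter.
n_A = mass_A / M_A = 38.85 / 87.81 = 0.442433 mol
n_B = mass_B / M_B = 28.39 / 35.34 = 0.803339 mol
Limiting reagent: A (smaller), n_limiting = 0.442433 mol
mass_C = n_limiting * M_C = 0.442433 * 123.15
mass_C = 54.48562395 g, rounded to 4 dp:

54.4856 g


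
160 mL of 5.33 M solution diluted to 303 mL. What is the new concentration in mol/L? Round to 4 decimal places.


Dilution: M1*V1 = M2*V2, solve for M2.
M2 = M1*V1 / V2
M2 = 5.33 * 160 / 303
M2 = 852.8 / 303
M2 = 2.81452145 mol/L, rounded to 4 dp:

2.8145 mol/L


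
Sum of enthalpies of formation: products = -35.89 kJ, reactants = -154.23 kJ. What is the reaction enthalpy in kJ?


dH_rxn = sum(dH_f products) - sum(dH_f reactants)
dH_rxn = -35.89 - (-154.23)
dH_rxn = 118.34 kJ:

118.34 kJ


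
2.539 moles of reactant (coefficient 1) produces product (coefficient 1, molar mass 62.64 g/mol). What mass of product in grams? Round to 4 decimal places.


Use the coefficient ratio to convert reactant moles to product moles, then multiply by the product's molar mass.
moles_P = moles_R * (coeff_P / coeff_R) = 2.539 * (1/1) = 2.539
mass_P = moles_P * M_P = 2.539 * 62.64
mass_P = 159.04296 g, rounded to 4 dp:

159.0430 g


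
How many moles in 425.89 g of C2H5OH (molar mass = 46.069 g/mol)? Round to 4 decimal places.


n = mass / M
n = 425.89 / 46.069
n = 9.24461134 mol, rounded to 4 dp:

9.2446 mol


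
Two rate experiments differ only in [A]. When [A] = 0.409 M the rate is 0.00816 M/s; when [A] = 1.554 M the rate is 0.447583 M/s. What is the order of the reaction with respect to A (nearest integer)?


Rate is proportional to [A]^n, so rate2/rate1 = ([A]2/[A]1)^n. Take logs to solve for n.
rate2/rate1 = 0.447583 / 0.00816 = 54.8509
[A]2/[A]1 = 1.554 / 0.409 = 3.7995
n = ln(54.8509) / ln(3.7995) = 3.0
Nearest integer order:

3


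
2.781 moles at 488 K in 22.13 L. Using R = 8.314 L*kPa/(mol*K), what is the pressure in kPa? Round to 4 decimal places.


PV = nRT, solve for P = nRT / V.
nRT = 2.781 * 8.314 * 488 = 11283.1622
P = 11283.1622 / 22.13
P = 509.85821057 kPa, rounded to 4 dp:

509.8582 kPa


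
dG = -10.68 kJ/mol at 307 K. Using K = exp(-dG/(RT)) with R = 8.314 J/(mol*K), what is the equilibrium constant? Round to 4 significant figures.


dG is in kJ/mol; multiply by 1000 to match R in J/(mol*K).
RT = 8.314 * 307 = 2552.398 J/mol
exponent = -dG*1000 / (RT) = -(-10.68*1000) / 2552.398 = 4.18430041
K = exp(4.18430041)
K = 65.647558, rounded to 4 significant figures:

65.65


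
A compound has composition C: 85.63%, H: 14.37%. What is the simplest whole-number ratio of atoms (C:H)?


Assume 100 g of compound, divide each mass% by atomic mass to get moles, then normalize by the smallest to get a raw atom ratio.
Moles per 100 g: C: 85.63/12.011 = 7.1293, H: 14.37/1.008 = 14.256
Raw ratio (divide by min = 7.1293): C: 1.0, H: 2.0
Multiply by 1 to clear fractions: C: 1.0 ~= 1, H: 2.0 ~= 2
Reduce by GCD to get the simplest whole-number ratio:

1:2


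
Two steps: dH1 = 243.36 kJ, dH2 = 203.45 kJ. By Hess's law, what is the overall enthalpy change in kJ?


Hess's law: enthalpy is a state function, so add the step enthalpies.
dH_total = dH1 + dH2 = 243.36 + (203.45)
dH_total = 446.81 kJ:

446.81 kJ


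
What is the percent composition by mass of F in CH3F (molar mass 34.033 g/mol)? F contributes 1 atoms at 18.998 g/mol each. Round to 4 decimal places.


pct = 100 * (n_elem * M_elem) / M_total
mass_contribution = 1 * 18.998 = 18.998 g/mol
pct = 100 * 18.998 / 34.033
pct = 55.82229013 %, rounded to 4 dp:

55.8223 %


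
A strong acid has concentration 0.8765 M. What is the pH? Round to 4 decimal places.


A strong acid dissociates completely, so [H+] equals the given concentration.
pH = -log10([H+]) = -log10(0.8765)
pH = 0.05724808, rounded to 4 dp:

0.0572


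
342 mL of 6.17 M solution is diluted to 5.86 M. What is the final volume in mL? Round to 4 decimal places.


Dilution: M1*V1 = M2*V2, solve for V2.
V2 = M1*V1 / M2
V2 = 6.17 * 342 / 5.86
V2 = 2110.14 / 5.86
V2 = 360.09215017 mL, rounded to 4 dp:

360.0922 mL


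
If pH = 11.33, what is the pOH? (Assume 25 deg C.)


At 25 deg C, pH + pOH = 14.
pOH = 14 - pH = 14 - 11.33
pOH = 2.67:

2.67


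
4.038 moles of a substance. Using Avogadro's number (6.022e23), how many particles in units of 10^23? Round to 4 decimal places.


N = n * NA, then divide by 1e23 for the requested units.
N / 1e23 = n * 6.022
N / 1e23 = 4.038 * 6.022
N / 1e23 = 24.316836, rounded to 4 dp:

24.3168


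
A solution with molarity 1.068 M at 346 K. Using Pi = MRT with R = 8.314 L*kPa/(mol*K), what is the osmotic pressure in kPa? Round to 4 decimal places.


Osmotic pressure (van't Hoff): Pi = M*R*T.
RT = 8.314 * 346 = 2876.644
Pi = 1.068 * 2876.644
Pi = 3072.255792 kPa, rounded to 4 dp:

3072.2558 kPa


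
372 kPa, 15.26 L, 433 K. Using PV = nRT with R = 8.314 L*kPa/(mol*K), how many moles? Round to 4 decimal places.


PV = nRT, solve for n = PV / (RT).
PV = 372 * 15.26 = 5676.72
RT = 8.314 * 433 = 3599.962
n = 5676.72 / 3599.962
n = 1.57688331 mol, rounded to 4 dp:

1.5769 mol


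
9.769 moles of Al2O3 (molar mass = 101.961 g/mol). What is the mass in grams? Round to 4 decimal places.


mass = n * M
mass = 9.769 * 101.961
mass = 996.057009 g, rounded to 4 dp:

996.0570 g


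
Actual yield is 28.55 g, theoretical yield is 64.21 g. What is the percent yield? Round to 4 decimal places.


% yield = 100 * actual / theoretical
% yield = 100 * 28.55 / 64.21
% yield = 44.46347921 %, rounded to 4 dp:

44.4635 %


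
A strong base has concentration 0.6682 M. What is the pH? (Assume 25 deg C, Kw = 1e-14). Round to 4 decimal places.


A strong base dissociates completely, so [OH-] equals the given concentration.
pOH = -log10([OH-]) = -log10(0.6682) = 0.175094
pH = 14 - pOH = 14 - 0.175094
pH = 13.824906, rounded to 4 dp:

13.8249


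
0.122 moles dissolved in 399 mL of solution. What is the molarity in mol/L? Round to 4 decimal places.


Convert volume to liters: V_L = V_mL / 1000.
V_L = 399 / 1000 = 0.399 L
M = n / V_L = 0.122 / 0.399
M = 0.30576441 mol/L, rounded to 4 dp:

0.3058 mol/L


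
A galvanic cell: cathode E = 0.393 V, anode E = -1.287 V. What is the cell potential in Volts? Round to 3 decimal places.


Standard cell potential: E_cell = E_cathode - E_anode.
E_cell = 0.393 - (-1.287)
E_cell = 1.68 V, rounded to 3 dp:

1.680 V


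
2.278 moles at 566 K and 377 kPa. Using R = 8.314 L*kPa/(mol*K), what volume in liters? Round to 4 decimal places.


PV = nRT, solve for V = nRT / P.
nRT = 2.278 * 8.314 * 566 = 10719.6393
V = 10719.6393 / 377
V = 28.4340565 L, rounded to 4 dp:

28.4341 L


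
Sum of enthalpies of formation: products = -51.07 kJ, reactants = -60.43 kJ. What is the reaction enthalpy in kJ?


dH_rxn = sum(dH_f products) - sum(dH_f reactants)
dH_rxn = -51.07 - (-60.43)
dH_rxn = 9.36 kJ:

9.36 kJ


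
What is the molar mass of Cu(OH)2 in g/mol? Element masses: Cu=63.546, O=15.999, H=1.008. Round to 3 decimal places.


M = sum(count * atomic_mass) over atoms.
M = 1*63.546 + 2*15.999 + 2*1.008
M = 63.546 + 31.998 + 2.016
M = 97.56 g/mol, rounded to 3 dp:

97.560 g/mol


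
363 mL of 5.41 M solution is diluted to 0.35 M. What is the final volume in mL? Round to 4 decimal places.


Dilution: M1*V1 = M2*V2, solve for V2.
V2 = M1*V1 / M2
V2 = 5.41 * 363 / 0.35
V2 = 1963.83 / 0.35
V2 = 5610.94285714 mL, rounded to 4 dp:

5610.9429 mL


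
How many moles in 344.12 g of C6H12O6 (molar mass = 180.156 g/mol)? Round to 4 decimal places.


n = mass / M
n = 344.12 / 180.156
n = 1.91012234 mol, rounded to 4 dp:

1.9101 mol


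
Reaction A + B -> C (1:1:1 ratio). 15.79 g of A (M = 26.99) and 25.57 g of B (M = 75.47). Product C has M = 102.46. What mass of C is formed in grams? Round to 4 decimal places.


Find moles of each reactant; the smaller value is the limiting reagent in a 1:1:1 reaction, so moles_C equals moles of the limiter.
n_A = mass_A / M_A = 15.79 / 26.99 = 0.585031 mol
n_B = mass_B / M_B = 25.57 / 75.47 = 0.33881 mol
Limiting reagent: B (smaller), n_limiting = 0.33881 mol
mass_C = n_limiting * M_C = 0.33881 * 102.46
mass_C = 34.7144726 g, rounded to 4 dp:

34.7145 g
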